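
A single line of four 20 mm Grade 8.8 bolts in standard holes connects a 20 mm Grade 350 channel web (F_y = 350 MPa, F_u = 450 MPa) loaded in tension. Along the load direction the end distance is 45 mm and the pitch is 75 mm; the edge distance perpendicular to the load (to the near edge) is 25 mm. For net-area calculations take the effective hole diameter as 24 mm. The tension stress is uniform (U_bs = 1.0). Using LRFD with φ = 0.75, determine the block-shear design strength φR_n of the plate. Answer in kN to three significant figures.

841 kN

Shear plane L_v = 45 + 3·75 = 270 mm; A_gv = 270 × 20 = 5400 mm².
A_nv = (270 − 3.5·24) × 20 = 3720 mm².
A_nt = (25 − 0.5·24) × 20 = 260 mm².
0.6 F_u A_nv = 1004 kN; 0.6 F_y A_gv = 1134 kN → shear rupture governs the shear term.
R_n = 1004 + 1.0 × 450 × 260 / 1000 = 1121 kN.
Design strength φR_n = 0.75 × 1121 = 841 kN.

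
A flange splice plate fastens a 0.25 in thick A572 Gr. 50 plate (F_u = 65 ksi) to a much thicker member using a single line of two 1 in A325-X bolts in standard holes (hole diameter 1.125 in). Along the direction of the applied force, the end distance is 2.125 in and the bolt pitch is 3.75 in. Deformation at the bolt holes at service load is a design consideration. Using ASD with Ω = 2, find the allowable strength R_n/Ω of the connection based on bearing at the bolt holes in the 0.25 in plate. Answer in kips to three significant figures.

Per bolt r_n = 1.2 l_c t F_u ≤ 2.4 d t F_u; upper limit = 2.4 × 1 × 0.25 × 65 = 39 kips.
Edge bolt: l_c = 2.125 − 1.125/2 = 1.562 in → 1.2 × 1.562 × 0.25 × 65 = 30.47 → r_n = 30.47 kips.
Interior bolts: l_c = 3.75 − 1.125 = 2.625 in → 1.2 × 2.625 × 0.25 × 65 = 51.19 → r_n = 39 kips.
R_n = 1 × 30.47 + 1 × 39 = 69.47 kips.
Allowable strength R_n/Ω = 69.47 / 2 = 34.7 kips.

34.7 kips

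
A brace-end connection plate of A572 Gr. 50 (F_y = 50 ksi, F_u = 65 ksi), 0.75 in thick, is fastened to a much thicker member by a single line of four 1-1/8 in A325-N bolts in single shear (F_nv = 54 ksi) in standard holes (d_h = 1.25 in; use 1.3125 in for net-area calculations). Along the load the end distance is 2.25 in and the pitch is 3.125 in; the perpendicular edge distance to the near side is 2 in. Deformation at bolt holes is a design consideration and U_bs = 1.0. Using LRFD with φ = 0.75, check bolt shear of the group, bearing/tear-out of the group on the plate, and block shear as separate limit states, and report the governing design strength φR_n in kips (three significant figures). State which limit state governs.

Bolt shear: A_b = π·1.125²/4 = 0.994 in²; R_n = 54 × 0.994 × 4 × 1 = 214.7 kips → 0.75 × 214.7 = 161 kips.
Bearing: edge l_c = 1.625, r_n = 95.06 kips; interior l_c = 1.875, r_n = 109.7 kips; R_n = 95.06 + 3·109.7 = 424.1 kips → 318 kips.
Block shear: A_gv = 8.719, A_nv = 5.273, A_nt = 1.008 in²; R_n = min(0.6F_uA_nv, 0.6F_yA_gv) + U_bs·F_u·A_nt = 271.2 kips → 203 kips.
Bolt shear governs: 161 kips.

161 kips (bolt shear governs)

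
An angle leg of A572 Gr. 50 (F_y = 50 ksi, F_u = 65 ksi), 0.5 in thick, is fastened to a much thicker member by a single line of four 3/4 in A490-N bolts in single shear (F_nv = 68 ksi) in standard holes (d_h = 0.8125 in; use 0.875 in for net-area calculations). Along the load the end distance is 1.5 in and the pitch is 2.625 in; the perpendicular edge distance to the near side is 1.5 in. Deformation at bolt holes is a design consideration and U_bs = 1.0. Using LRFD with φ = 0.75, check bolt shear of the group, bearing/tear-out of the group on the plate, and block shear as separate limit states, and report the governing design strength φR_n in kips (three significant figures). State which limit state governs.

90.1 kips (bolt shear governs)

Bolt shear: A_b = π·0.75²/4 = 0.4418 in²; R_n = 68 × 0.4418 × 4 × 1 = 120.2 kips → 0.75 × 120.2 = 90.1 kips.
Bearing: edge l_c = 1.094, r_n = 42.66 kips; interior l_c = 1.812, r_n = 58.5 kips; R_n = 42.66 + 3·58.5 = 218.2 kips → 164 kips.
Block shear: A_gv = 4.688, A_nv = 3.156, A_nt = 0.5312 in²; R_n = min(0.6F_uA_nv, 0.6F_yA_gv) + U_bs·F_u·A_nt = 157.6 kips → 118 kips.
Bolt shear governs: 90.1 kips.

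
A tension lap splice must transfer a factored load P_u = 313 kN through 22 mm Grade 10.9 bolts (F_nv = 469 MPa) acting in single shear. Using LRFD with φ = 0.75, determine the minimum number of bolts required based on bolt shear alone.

3 bolts

A_b = π·22²/4 = 380.1 mm².
Per-bolt design strength φR_n = 0.75 × 469 × 380.1 × 1 / 1000 = 133.7 kN.
n ≥ 313 / 133.7 = 2.341 → use 3 bolts.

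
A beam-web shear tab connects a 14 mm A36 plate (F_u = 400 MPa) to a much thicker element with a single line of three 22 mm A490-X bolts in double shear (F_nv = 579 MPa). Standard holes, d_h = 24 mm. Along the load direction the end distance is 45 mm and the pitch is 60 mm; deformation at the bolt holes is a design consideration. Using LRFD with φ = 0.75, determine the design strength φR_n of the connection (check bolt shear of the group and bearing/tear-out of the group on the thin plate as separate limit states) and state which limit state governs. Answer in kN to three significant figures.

529 kN (bearing governs)

Bolt shear: A_b = π·22²/4 = 380.1 mm²; R_n = 579 × 380.1 × 3 × 2 / 1000 = 1321 kN → 0.75 × 1321 = 990 kN.
Bearing (1.2 l_c t F_u ≤ 2.4 d t F_u): upper limit = 2.4·22·14·400 / 1000 = 295.7 kN.
  Edge l_c = 45 − 24/2 = 33 → r_n = 221.8 kN; interior l_c = 60 − 24 = 36 → r_n = 241.9 kN.
  R_n,bearing = 1·221.8 + 2·241.9 = 705.6 kN → 0.75 × 705.6 = 529 kN.
Bearing governs: 529 kN.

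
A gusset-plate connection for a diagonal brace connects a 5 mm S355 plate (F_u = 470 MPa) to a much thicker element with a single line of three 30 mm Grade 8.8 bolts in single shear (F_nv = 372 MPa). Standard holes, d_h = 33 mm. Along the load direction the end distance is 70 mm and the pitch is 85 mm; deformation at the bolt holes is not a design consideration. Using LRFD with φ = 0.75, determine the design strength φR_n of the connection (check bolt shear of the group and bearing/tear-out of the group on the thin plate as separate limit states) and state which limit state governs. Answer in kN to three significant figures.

Bolt shear: A_b = π·30²/4 = 706.9 mm²; R_n = 372 × 706.9 × 3 × 1 / 1000 = 788.9 kN → 0.75 × 788.9 = 592 kN.
Bearing (1.5 l_c t F_u ≤ 3.0 d t F_u): upper limit = 3.0·30·5·470 / 1000 = 211.5 kN.
  Edge l_c = 70 − 33/2 = 53.5 → r_n = 188.6 kN; interior l_c = 85 − 33 = 52 → r_n = 183.3 kN.
  R_n,bearing = 1·188.6 + 2·183.3 = 555.2 kN → 0.75 × 555.2 = 416 kN.
Bearing governs: 416 kN.

416 kN (bearing governs)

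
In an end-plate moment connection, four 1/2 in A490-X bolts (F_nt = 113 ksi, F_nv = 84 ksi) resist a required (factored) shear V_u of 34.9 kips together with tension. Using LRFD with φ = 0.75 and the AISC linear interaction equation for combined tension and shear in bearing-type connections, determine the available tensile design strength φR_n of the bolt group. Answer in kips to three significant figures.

39.6 kips

A_b = π·0.5²/4 = 0.1963 in²; f_rv = 34.9 / (4 × 0.1963) = 44.44 ksi.
F'_nt = 1.3 F_nt − (F_nt / φF_nv) f_rv = 1.3·113 − (113/(0.75·84))·44.44 = 67.2 ksi, capped at F_nt → F'_nt = 67.2 ksi.
R_n = F'_nt · A_b · n = 67.2 × 0.1963 × 4 = 52.78 kips.
Design strength φR_n = 0.75 × 52.78 = 39.6 kips.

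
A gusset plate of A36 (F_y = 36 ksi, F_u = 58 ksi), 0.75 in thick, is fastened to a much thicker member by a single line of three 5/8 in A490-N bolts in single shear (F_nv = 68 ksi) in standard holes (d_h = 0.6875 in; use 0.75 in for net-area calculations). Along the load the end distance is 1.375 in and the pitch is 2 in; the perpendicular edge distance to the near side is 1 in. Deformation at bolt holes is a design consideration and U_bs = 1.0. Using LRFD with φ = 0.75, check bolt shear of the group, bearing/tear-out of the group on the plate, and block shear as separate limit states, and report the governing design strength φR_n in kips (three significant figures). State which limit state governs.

46.9 kips (bolt shear governs)

Bolt shear: A_b = π·0.625²/4 = 0.3068 in²; R_n = 68 × 0.3068 × 3 × 1 = 62.59 kips → 0.75 × 62.59 = 46.9 kips.
Bearing: edge l_c = 1.031, r_n = 53.83 kips; interior l_c = 1.312, r_n = 65.25 kips; R_n = 53.83 + 2·65.25 = 184.3 kips → 138 kips.
Block shear: A_gv = 4.031, A_nv = 2.625, A_nt = 0.4688 in²; R_n = min(0.6F_uA_nv, 0.6F_yA_gv) + U_bs·F_u·A_nt = 114.3 kips → 85.7 kips.
Bolt shear governs: 46.9 kips.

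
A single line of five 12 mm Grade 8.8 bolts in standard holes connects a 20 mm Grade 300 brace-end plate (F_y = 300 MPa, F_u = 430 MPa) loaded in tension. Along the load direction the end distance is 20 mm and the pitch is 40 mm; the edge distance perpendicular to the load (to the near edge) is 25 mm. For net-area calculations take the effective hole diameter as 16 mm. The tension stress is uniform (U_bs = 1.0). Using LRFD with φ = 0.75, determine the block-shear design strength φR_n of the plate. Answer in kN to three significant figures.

528 kN

Shear plane L_v = 20 + 4·40 = 180 mm; A_gv = 180 × 20 = 3600 mm².
A_nv = (180 − 4.5·16) × 20 = 2160 mm².
A_nt = (25 − 0.5·16) × 20 = 340 mm².
0.6 F_u A_nv = 557.3 kN; 0.6 F_y A_gv = 648 kN → shear rupture governs the shear term.
R_n = 557.3 + 1.0 × 430 × 340 / 1000 = 703.5 kN.
Design strength φR_n = 0.75 × 703.5 = 528 kN.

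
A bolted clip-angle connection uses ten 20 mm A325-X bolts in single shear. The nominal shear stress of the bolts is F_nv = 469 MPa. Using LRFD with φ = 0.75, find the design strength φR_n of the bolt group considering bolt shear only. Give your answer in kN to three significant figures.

A_b = π × 20² / 4 = 314.2 mm².
R_n = F_nv · A_b · n · n_s = 469 × 314.2 × 10 × 1 / 1000 = 1473 kN.
Design strength φR_n = 0.75 × 1473 = 1110 kN.

1110 kN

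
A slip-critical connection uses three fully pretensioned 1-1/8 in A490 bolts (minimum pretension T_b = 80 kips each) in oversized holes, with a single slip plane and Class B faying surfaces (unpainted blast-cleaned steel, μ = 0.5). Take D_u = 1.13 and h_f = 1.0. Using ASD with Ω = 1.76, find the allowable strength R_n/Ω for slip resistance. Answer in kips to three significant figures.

77 kips

R_n = μ · D_u · h_f · T_b · n_s · n_b = 0.5 × 1.13 × 1.0 × 80 × 1 × 3 = 135.6 kips.
Allowable strength R_n/Ω = 135.6 / 1.76 = 77 kips.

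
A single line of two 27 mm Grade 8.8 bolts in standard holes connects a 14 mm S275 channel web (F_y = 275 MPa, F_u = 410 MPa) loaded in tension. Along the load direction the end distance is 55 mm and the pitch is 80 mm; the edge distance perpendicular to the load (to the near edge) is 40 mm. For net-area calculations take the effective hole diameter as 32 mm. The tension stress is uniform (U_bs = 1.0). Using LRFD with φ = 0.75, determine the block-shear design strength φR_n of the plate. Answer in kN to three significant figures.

328 kN

Shear plane L_v = 55 + 1·80 = 135 mm; A_gv = 135 × 14 = 1890 mm².
A_nv = (135 − 1.5·32) × 14 = 1218 mm².
A_nt = (40 − 0.5·32) × 14 = 336 mm².
0.6 F_u A_nv = 299.6 kN; 0.6 F_y A_gv = 311.9 kN → shear rupture governs the shear term.
R_n = 299.6 + 1.0 × 410 × 336 / 1000 = 437.4 kN.
Design strength φR_n = 0.75 × 437.4 = 328 kN.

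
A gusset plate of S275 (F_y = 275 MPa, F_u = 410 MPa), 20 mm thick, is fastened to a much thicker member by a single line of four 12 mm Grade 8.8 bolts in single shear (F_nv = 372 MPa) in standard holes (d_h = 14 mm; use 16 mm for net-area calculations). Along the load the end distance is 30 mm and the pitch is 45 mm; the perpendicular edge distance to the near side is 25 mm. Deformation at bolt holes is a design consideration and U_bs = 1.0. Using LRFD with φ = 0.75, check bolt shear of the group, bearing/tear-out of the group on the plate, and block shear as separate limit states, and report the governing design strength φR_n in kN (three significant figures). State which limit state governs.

126 kN (bolt shear governs)

Bolt shear: A_b = π·12²/4 = 113.1 mm²; R_n = 372 × 113.1 × 4 × 1 / 1000 = 168.3 kN → 0.75 × 168.3 = 126 kN.
Bearing: edge l_c = 23, r_n = 226.3 kN; interior l_c = 31, r_n = 236.2 kN; R_n = 226.3 + 3·236.2 = 934.8 kN → 701 kN.
Block shear: A_gv = 3300, A_nv = 2180, A_nt = 340 mm²; R_n = min(0.6F_uA_nv, 0.6F_yA_gv) + U_bs·F_u·A_nt = 675.7 kN → 507 kN.
Bolt shear governs: 126 kN.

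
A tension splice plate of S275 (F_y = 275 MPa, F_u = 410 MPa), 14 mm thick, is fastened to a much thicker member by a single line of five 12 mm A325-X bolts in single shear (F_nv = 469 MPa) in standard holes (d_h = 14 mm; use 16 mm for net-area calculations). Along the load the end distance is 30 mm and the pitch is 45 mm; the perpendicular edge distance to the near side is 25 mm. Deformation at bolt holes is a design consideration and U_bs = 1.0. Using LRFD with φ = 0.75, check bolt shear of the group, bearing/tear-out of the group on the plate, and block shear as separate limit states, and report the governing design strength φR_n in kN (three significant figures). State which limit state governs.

199 kN (bolt shear governs)

Bolt shear: A_b = π·12²/4 = 113.1 mm²; R_n = 469 × 113.1 × 5 × 1 / 1000 = 265.2 kN → 0.75 × 265.2 = 199 kN.
Bearing: edge l_c = 23, r_n = 158.4 kN; interior l_c = 31, r_n = 165.3 kN; R_n = 158.4 + 4·165.3 = 819.7 kN → 615 kN.
Block shear: A_gv = 2940, A_nv = 1932, A_nt = 238 mm²; R_n = min(0.6F_uA_nv, 0.6F_yA_gv) + U_bs·F_u·A_nt = 572.9 kN → 430 kN.
Bolt shear governs: 199 kN.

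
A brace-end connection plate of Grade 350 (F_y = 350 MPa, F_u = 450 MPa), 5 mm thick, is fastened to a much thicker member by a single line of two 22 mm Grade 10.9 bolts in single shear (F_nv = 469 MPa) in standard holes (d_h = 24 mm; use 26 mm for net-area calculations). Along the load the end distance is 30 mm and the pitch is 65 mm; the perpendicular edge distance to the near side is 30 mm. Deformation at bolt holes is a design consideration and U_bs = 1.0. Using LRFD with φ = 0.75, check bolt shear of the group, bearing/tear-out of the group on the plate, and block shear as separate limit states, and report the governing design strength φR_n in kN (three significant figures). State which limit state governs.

85.4 kN (block shear governs)

Bolt shear: A_b = π·22²/4 = 380.1 mm²; R_n = 469 × 380.1 × 2 × 1 / 1000 = 356.6 kN → 0.75 × 356.6 = 267 kN.
Bearing: edge l_c = 18, r_n = 48.6 kN; interior l_c = 41, r_n = 110.7 kN; R_n = 48.6 + 1·110.7 = 159.3 kN → 119 kN.
Block shear: A_gv = 475, A_nv = 280, A_nt = 85 mm²; R_n = min(0.6F_uA_nv, 0.6F_yA_gv) + U_bs·F_u·A_nt = 113.9 kN → 85.4 kN.
Block shear governs: 85.4 kN.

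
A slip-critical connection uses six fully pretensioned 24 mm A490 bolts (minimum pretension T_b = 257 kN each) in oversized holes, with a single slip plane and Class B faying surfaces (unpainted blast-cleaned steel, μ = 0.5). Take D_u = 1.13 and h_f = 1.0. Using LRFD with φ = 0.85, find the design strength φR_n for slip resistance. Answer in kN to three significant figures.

741 kN

R_n = μ · D_u · h_f · T_b · n_s · n_b = 0.5 × 1.13 × 1.0 × 257 × 1 × 6 = 871.2 kN.
Design strength φR_n = 0.85 × 871.2 = 741 kN.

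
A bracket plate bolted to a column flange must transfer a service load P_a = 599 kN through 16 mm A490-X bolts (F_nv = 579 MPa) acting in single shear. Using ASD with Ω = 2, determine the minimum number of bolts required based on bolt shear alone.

11 bolts

A_b = π·16²/4 = 201.1 mm².
Per-bolt allowable strength R_n/Ω = 579 × 201.1 × 1 / 1000 / 2 = 58.21 kN.
n ≥ 599 / 58.21 = 10.29 → use 11 bolts.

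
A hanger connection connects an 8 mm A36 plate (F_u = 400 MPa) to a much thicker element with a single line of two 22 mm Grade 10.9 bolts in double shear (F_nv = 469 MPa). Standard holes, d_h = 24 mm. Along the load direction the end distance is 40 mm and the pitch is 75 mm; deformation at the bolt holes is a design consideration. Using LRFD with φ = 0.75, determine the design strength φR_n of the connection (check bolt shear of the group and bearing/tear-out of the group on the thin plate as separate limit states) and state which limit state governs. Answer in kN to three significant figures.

207 kN (bearing governs)

Bolt shear: A_b = π·22²/4 = 380.1 mm²; R_n = 469 × 380.1 × 2 × 2 / 1000 = 713.1 kN → 0.75 × 713.1 = 535 kN.
Bearing (1.2 l_c t F_u ≤ 2.4 d t F_u): upper limit = 2.4·22·8·400 / 1000 = 169 kN.
  Edge l_c = 40 − 24/2 = 28 → r_n = 107.5 kN; interior l_c = 75 − 24 = 51 → r_n = 169 kN.
  R_n,bearing = 1·107.5 + 1·169 = 276.5 kN → 0.75 × 276.5 = 207 kN.
Bearing governs: 207 kN.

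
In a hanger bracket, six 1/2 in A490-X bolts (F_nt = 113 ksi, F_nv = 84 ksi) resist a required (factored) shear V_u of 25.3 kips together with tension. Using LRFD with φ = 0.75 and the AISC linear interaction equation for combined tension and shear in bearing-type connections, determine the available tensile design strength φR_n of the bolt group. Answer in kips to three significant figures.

95.8 kips

A_b = π·0.5²/4 = 0.1963 in²; f_rv = 25.3 / (6 × 0.1963) = 21.48 ksi.
F'_nt = 1.3 F_nt − (F_nt / φF_nv) f_rv = 1.3·113 − (113/(0.75·84))·21.48 = 108.4 ksi, capped at F_nt → F'_nt = 108.4 ksi.
R_n = F'_nt · A_b · n = 108.4 × 0.1963 × 6 = 127.7 kips.
Design strength φR_n = 0.75 × 127.7 = 95.8 kips.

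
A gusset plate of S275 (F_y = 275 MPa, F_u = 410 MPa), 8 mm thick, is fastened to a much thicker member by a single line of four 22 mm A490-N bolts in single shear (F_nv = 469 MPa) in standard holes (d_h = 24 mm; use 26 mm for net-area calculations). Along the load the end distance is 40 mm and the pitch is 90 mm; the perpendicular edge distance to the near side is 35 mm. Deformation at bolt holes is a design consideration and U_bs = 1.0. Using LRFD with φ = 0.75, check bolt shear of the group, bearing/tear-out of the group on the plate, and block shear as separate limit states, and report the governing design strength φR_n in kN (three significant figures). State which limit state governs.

Bolt shear: A_b = π·22²/4 = 380.1 mm²; R_n = 469 × 380.1 × 4 × 1 / 1000 = 713.1 kN → 0.75 × 713.1 = 535 kN.
Bearing: edge l_c = 28, r_n = 110.2 kN; interior l_c = 66, r_n = 173.2 kN; R_n = 110.2 + 3·173.2 = 629.8 kN → 472 kN.
Block shear: A_gv = 2480, A_nv = 1752, A_nt = 176 mm²; R_n = min(0.6F_uA_nv, 0.6F_yA_gv) + U_bs·F_u·A_nt = 481.4 kN → 361 kN.
Block shear governs: 361 kN.

361 kN (block shear governs)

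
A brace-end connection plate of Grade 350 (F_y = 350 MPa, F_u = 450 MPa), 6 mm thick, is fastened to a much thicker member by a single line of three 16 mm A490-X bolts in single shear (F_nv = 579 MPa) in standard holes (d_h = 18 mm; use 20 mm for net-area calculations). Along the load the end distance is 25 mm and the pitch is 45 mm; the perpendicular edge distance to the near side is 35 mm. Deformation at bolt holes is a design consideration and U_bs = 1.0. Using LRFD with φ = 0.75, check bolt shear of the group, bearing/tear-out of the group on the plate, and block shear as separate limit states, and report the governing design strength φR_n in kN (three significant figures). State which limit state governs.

130 kN (block shear governs)

Bolt shear: A_b = π·16²/4 = 201.1 mm²; R_n = 579 × 201.1 × 3 × 1 / 1000 = 349.2 kN → 0.75 × 349.2 = 262 kN.
Bearing: edge l_c = 16, r_n = 51.84 kN; interior l_c = 27, r_n = 87.48 kN; R_n = 51.84 + 2·87.48 = 226.8 kN → 170 kN.
Block shear: A_gv = 690, A_nv = 390, A_nt = 150 mm²; R_n = min(0.6F_uA_nv, 0.6F_yA_gv) + U_bs·F_u·A_nt = 172.8 kN → 130 kN.
Block shear governs: 130 kN.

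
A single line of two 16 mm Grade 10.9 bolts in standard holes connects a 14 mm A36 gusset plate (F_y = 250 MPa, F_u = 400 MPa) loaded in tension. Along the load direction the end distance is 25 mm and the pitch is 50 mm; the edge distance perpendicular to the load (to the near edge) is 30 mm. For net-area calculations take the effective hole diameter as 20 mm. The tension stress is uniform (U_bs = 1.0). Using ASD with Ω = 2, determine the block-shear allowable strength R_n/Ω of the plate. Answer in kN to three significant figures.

132 kN

Shear plane L_v = 25 + 1·50 = 75 mm; A_gv = 75 × 14 = 1050 mm².
A_nv = (75 − 1.5·20) × 14 = 630 mm².
A_nt = (30 − 0.5·20) × 14 = 280 mm².
0.6 F_u A_nv = 151.2 kN; 0.6 F_y A_gv = 157.5 kN → shear rupture governs the shear term.
R_n = 151.2 + 1.0 × 400 × 280 / 1000 = 263.2 kN.
Allowable strength R_n/Ω = 263.2 / 2 = 132 kN.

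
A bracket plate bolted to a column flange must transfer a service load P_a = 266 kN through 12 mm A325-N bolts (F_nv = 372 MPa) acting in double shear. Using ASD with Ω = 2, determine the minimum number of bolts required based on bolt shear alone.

A_b = π·12²/4 = 113.1 mm².
Per-bolt allowable strength R_n/Ω = 372 × 113.1 × 2 / 1000 / 2 = 42.07 kN.
n ≥ 266 / 42.07 = 6.322 → use 7 bolts.

7 bolts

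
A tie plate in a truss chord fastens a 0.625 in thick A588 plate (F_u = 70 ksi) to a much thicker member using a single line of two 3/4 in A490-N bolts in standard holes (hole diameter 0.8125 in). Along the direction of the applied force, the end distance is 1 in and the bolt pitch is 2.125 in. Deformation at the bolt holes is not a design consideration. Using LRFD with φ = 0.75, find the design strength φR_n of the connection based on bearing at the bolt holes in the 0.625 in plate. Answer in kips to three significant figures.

93.8 kips

Per bolt r_n = 1.5 l_c t F_u ≤ 3.0 d t F_u; upper limit = 3.0 × 0.75 × 0.625 × 70 = 98.44 kips.
Edge bolt: l_c = 1 − 0.8125/2 = 0.5938 in → 1.5 × 0.5938 × 0.625 × 70 = 38.96 → r_n = 38.96 kips.
Interior bolts: l_c = 2.125 − 0.8125 = 1.312 in → 1.5 × 1.312 × 0.625 × 70 = 86.13 → r_n = 86.13 kips.
R_n = 1 × 38.96 + 1 × 86.13 = 125.1 kips.
Design strength φR_n = 0.75 × 125.1 = 93.8 kips.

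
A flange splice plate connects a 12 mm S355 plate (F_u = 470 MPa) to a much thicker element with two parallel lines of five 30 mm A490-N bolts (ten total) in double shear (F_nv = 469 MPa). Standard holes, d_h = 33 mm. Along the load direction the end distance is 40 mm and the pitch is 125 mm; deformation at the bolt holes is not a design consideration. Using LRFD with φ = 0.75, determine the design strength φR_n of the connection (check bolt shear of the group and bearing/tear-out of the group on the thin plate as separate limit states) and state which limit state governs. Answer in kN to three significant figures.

Bolt shear: A_b = π·30²/4 = 706.9 mm²; R_n = 469 × 706.9 × 10 × 2 / 1000 = 6630 kN → 0.75 × 6630 = 4970 kN.
Bearing (1.5 l_c t F_u ≤ 3.0 d t F_u): upper limit = 3.0·30·12·470 / 1000 = 507.6 kN.
  Edge l_c = 40 − 33/2 = 23.5 → r_n = 198.8 kN; interior l_c = 125 − 33 = 92 → r_n = 507.6 kN.
  R_n,bearing = 2·198.8 + 8·507.6 = 4458 kN → 0.75 × 4458 = 3340 kN.
Bearing governs: 3340 kN.

3340 kN (bearing governs)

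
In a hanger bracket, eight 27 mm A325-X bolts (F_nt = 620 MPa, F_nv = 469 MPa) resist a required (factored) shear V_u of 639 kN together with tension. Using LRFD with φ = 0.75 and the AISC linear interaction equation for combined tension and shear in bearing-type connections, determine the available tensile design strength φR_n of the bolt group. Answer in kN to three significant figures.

A_b = π·27²/4 = 572.6 mm²; f_rv = 639 × 1000 / (8 × 572.6) = 139.5 MPa.
F'_nt = 1.3 F_nt − (F_nt / φF_nv) f_rv = 1.3·620 − (620/(0.75·469))·139.5 = 560.1 MPa, capped at F_nt → F'_nt = 560.1 MPa.
R_n = F'_nt · A_b · n = 560.1 × 572.6 × 8 / 1000 = 2566 kN.
Design strength φR_n = 0.75 × 2566 = 1920 kN.

1920 kN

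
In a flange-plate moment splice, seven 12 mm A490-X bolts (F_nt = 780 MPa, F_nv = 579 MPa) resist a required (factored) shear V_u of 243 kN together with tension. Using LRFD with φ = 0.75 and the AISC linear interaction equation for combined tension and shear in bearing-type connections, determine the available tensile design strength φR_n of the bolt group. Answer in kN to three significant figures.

275 kN

A_b = π·12²/4 = 113.1 mm²; f_rv = 243 × 1000 / (7 × 113.1) = 306.9 MPa.
F'_nt = 1.3 F_nt − (F_nt / φF_nv) f_rv = 1.3·780 − (780/(0.75·579))·306.9 = 462.7 MPa, capped at F_nt → F'_nt = 462.7 MPa.
R_n = F'_nt · A_b · n = 462.7 × 113.1 × 7 / 1000 = 366.3 kN.
Design strength φR_n = 0.75 × 366.3 = 275 kN.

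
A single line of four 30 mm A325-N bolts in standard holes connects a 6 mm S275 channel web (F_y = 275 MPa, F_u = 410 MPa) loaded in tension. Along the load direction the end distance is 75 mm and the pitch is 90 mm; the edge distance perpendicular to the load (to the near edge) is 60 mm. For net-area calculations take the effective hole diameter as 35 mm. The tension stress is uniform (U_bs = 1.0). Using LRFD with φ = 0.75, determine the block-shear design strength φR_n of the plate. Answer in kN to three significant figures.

325 kN

Shear plane L_v = 75 + 3·90 = 345 mm; A_gv = 345 × 6 = 2070 mm².
A_nv = (345 − 3.5·35) × 6 = 1335 mm².
A_nt = (60 − 0.5·35) × 6 = 255 mm².
0.6 F_u A_nv = 328.4 kN; 0.6 F_y A_gv = 341.6 kN → shear rupture governs the shear term.
R_n = 328.4 + 1.0 × 410 × 255 / 1000 = 433 kN.
Design strength φR_n = 0.75 × 433 = 325 kN.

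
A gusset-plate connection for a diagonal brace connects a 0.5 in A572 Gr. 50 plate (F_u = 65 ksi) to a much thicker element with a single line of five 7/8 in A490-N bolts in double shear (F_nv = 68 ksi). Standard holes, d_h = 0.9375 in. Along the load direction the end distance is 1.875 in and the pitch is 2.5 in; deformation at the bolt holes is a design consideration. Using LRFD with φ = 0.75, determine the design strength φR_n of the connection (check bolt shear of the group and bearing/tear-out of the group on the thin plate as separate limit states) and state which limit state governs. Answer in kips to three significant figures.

Bolt shear: A_b = π·0.875²/4 = 0.6013 in²; R_n = 68 × 0.6013 × 5 × 2 = 408.9 kips → 0.75 × 408.9 = 307 kips.
Bearing (1.2 l_c t F_u ≤ 2.4 d t F_u): upper limit = 2.4·0.875·0.5·65 = 68.25 kips.
  Edge l_c = 1.875 − 0.9375/2 = 1.406 → r_n = 54.84 kips; interior l_c = 2.5 − 0.9375 = 1.562 → r_n = 60.94 kips.
  R_n,bearing = 1·54.84 + 4·60.94 = 298.6 kips → 0.75 × 298.6 = 224 kips.
Bearing governs: 224 kips.

224 kips (bearing governs)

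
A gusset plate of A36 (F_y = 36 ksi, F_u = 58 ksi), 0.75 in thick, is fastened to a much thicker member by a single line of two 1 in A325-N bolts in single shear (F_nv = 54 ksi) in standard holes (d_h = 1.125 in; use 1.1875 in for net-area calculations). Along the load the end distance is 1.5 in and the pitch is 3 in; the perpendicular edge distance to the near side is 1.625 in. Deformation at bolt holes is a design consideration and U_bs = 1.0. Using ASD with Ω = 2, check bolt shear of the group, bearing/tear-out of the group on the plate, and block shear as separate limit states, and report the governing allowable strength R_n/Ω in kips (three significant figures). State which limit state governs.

Bolt shear: A_b = π·1²/4 = 0.7854 in²; R_n = 54 × 0.7854 × 2 × 1 = 84.82 kips → 84.82 / 2 = 42.4 kips.
Bearing: edge l_c = 0.9375, r_n = 48.94 kips; interior l_c = 1.875, r_n = 97.88 kips; R_n = 48.94 + 1·97.88 = 146.8 kips → 73.4 kips.
Block shear: A_gv = 3.375, A_nv = 2.039, A_nt = 0.7734 in²; R_n = min(0.6F_uA_nv, 0.6F_yA_gv) + U_bs·F_u·A_nt = 115.8 kips → 57.9 kips.
Bolt shear governs: 42.4 kips.

42.4 kips (bolt shear governs)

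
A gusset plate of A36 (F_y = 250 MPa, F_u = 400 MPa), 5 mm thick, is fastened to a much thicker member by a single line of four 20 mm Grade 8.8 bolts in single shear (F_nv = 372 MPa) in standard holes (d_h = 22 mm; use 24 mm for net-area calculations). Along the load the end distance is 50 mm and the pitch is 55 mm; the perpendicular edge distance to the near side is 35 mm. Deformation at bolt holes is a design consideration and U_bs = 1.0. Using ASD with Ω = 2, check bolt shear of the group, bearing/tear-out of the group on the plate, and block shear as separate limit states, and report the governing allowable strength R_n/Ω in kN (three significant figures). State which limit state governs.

Bolt shear: A_b = π·20²/4 = 314.2 mm²; R_n = 372 × 314.2 × 4 × 1 / 1000 = 467.5 kN → 467.5 / 2 = 234 kN.
Bearing: edge l_c = 39, r_n = 93.6 kN; interior l_c = 33, r_n = 79.2 kN; R_n = 93.6 + 3·79.2 = 331.2 kN → 166 kN.
Block shear: A_gv = 1075, A_nv = 655, A_nt = 115 mm²; R_n = min(0.6F_uA_nv, 0.6F_yA_gv) + U_bs·F_u·A_nt = 203.2 kN → 102 kN.
Block shear governs: 102 kN.

102 kN (block shear governs)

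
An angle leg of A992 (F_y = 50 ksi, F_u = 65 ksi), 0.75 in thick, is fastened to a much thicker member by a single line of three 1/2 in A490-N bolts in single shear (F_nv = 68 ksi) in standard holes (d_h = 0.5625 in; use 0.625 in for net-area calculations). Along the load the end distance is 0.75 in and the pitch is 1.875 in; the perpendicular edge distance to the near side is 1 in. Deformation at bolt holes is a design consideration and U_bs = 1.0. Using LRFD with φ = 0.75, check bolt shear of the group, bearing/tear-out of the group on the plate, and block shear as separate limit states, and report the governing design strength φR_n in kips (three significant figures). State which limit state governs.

30 kips (bolt shear governs)

Bolt shear: A_b = π·0.5²/4 = 0.1963 in²; R_n = 68 × 0.1963 × 3 × 1 = 40.06 kips → 0.75 × 40.06 = 30 kips.
Bearing: edge l_c = 0.4688, r_n = 27.42 kips; interior l_c = 1.312, r_n = 58.5 kips; R_n = 27.42 + 2·58.5 = 144.4 kips → 108 kips.
Block shear: A_gv = 3.375, A_nv = 2.203, A_nt = 0.5156 in²; R_n = min(0.6F_uA_nv, 0.6F_yA_gv) + U_bs·F_u·A_nt = 119.4 kips → 89.6 kips.
Bolt shear governs: 30 kips.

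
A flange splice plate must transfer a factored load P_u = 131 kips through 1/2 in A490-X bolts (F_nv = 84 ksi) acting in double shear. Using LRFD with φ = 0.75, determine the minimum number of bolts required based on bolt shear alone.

6 bolts

A_b = π·0.5²/4 = 0.1963 in².
Per-bolt design strength φR_n = 0.75 × 84 × 0.1963 × 2 = 24.74 kips.
n ≥ 131 / 24.74 = 5.295 → use 6 bolts.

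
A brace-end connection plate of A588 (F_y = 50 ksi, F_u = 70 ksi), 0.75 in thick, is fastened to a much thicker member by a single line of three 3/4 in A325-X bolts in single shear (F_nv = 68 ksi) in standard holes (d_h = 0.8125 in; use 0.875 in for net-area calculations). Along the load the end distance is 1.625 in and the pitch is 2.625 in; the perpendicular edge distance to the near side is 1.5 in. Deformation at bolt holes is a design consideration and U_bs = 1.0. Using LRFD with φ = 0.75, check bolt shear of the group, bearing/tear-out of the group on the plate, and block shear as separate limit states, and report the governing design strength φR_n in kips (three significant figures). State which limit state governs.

67.6 kips (bolt shear governs)

Bolt shear: A_b = π·0.75²/4 = 0.4418 in²; R_n = 68 × 0.4418 × 3 × 1 = 90.12 kips → 0.75 × 90.12 = 67.6 kips.
Bearing: edge l_c = 1.219, r_n = 76.78 kips; interior l_c = 1.812, r_n = 94.5 kips; R_n = 76.78 + 2·94.5 = 265.8 kips → 199 kips.
Block shear: A_gv = 5.156, A_nv = 3.516, A_nt = 0.7969 in²; R_n = min(0.6F_uA_nv, 0.6F_yA_gv) + U_bs·F_u·A_nt = 203.4 kips → 153 kips.
Bolt shear governs: 67.6 kips.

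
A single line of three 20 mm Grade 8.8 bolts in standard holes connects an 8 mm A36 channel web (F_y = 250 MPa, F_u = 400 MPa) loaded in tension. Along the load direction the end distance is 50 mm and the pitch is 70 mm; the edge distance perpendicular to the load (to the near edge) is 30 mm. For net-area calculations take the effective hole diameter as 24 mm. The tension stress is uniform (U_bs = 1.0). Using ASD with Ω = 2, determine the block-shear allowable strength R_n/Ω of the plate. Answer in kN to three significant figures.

Shear plane L_v = 50 + 2·70 = 190 mm; A_gv = 190 × 8 = 1520 mm².
A_nv = (190 − 2.5·24) × 8 = 1040 mm².
A_nt = (30 − 0.5·24) × 8 = 144 mm².
0.6 F_u A_nv = 249.6 kN; 0.6 F_y A_gv = 228 kN → shear yielding governs the shear term.
R_n = 228 + 1.0 × 400 × 144 / 1000 = 285.6 kN.
Allowable strength R_n/Ω = 285.6 / 2 = 143 kN.

143 kN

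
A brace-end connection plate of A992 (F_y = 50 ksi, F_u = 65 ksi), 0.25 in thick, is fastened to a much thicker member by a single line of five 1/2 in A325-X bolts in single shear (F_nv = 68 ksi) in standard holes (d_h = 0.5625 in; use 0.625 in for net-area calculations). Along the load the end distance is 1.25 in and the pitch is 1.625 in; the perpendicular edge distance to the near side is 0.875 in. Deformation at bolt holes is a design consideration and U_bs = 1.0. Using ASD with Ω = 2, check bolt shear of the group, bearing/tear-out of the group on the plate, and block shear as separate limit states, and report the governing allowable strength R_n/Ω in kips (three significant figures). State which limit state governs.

28.6 kips (block shear governs)

Bolt shear: A_b = π·0.5²/4 = 0.1963 in²; R_n = 68 × 0.1963 × 5 × 1 = 66.76 kips → 66.76 / 2 = 33.4 kips.
Bearing: edge l_c = 0.9688, r_n = 18.89 kips; interior l_c = 1.062, r_n = 19.5 kips; R_n = 18.89 + 4·19.5 = 96.89 kips → 48.4 kips.
Block shear: A_gv = 1.938, A_nv = 1.234, A_nt = 0.1406 in²; R_n = min(0.6F_uA_nv, 0.6F_yA_gv) + U_bs·F_u·A_nt = 57.28 kips → 28.6 kips.
Block shear governs: 28.6 kips.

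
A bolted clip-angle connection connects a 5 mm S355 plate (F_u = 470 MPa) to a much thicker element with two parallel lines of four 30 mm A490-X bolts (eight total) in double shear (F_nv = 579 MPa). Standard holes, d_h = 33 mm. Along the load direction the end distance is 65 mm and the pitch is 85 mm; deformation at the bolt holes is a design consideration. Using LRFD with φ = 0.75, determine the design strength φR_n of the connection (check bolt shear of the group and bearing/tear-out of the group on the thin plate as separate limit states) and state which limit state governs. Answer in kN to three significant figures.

Bolt shear: A_b = π·30²/4 = 706.9 mm²; R_n = 579 × 706.9 × 8 × 2 / 1000 = 6548 kN → 0.75 × 6548 = 4910 kN.
Bearing (1.2 l_c t F_u ≤ 2.4 d t F_u): upper limit = 2.4·30·5·470 / 1000 = 169.2 kN.
  Edge l_c = 65 − 33/2 = 48.5 → r_n = 136.8 kN; interior l_c = 85 − 33 = 52 → r_n = 146.6 kN.
  R_n,bearing = 2·136.8 + 6·146.6 = 1153 kN → 0.75 × 1153 = 865 kN.
Bearing governs: 865 kN.

865 kN (bearing governs)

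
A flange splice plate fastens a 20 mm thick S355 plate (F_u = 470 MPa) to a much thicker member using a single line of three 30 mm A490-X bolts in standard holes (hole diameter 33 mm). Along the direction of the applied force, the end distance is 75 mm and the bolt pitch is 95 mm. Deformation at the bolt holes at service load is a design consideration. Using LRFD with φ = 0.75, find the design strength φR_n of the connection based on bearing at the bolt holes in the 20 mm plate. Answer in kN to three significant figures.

Per bolt r_n = 1.2 l_c t F_u ≤ 2.4 d t F_u; upper limit = 2.4 × 30 × 20 × 470 / 1000 = 676.8 kN.
Edge bolt: l_c = 75 − 33/2 = 58.5 mm → 1.2 × 58.5 × 20 × 470 / 1000 = 659.9 → r_n = 659.9 kN.
Interior bolts: l_c = 95 − 33 = 62 mm → 1.2 × 62 × 20 × 470 / 1000 = 699.4 → r_n = 676.8 kN.
R_n = 1 × 659.9 + 2 × 676.8 = 2013 kN.
Design strength φR_n = 0.75 × 2013 = 1510 kN.

1510 kN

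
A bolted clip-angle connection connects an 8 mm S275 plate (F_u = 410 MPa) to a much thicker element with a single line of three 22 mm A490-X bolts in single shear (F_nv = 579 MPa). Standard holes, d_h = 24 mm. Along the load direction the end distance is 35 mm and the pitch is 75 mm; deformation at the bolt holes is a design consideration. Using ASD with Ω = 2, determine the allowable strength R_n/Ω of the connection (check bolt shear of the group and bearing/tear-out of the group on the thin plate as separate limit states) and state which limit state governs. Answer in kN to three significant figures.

Bolt shear: A_b = π·22²/4 = 380.1 mm²; R_n = 579 × 380.1 × 3 × 1 / 1000 = 660.3 kN → 660.3 / 2 = 330 kN.
Bearing (1.2 l_c t F_u ≤ 2.4 d t F_u): upper limit = 2.4·22·8·410 / 1000 = 173.2 kN.
  Edge l_c = 35 − 24/2 = 23 → r_n = 90.53 kN; interior l_c = 75 − 24 = 51 → r_n = 173.2 kN.
  R_n,bearing = 1·90.53 + 2·173.2 = 436.9 kN → 436.9 / 2 = 218 kN.
Bearing governs: 218 kN.

218 kN (bearing governs)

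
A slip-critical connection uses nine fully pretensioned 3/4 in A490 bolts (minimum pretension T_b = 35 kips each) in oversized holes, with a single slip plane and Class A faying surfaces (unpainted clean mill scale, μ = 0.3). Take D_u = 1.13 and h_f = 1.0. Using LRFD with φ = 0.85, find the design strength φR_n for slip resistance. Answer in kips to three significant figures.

90.8 kips

R_n = μ · D_u · h_f · T_b · n_s · n_b = 0.3 × 1.13 × 1.0 × 35 × 1 × 9 = 106.8 kips.
Design strength φR_n = 0.85 × 106.8 = 90.8 kips.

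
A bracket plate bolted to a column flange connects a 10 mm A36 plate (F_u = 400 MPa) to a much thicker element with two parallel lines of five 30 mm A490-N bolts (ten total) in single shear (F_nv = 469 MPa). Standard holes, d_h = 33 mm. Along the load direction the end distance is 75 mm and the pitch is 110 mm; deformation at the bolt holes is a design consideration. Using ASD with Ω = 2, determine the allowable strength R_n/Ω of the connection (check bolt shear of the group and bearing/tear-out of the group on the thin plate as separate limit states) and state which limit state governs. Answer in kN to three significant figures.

Bolt shear: A_b = π·30²/4 = 706.9 mm²; R_n = 469 × 706.9 × 10 × 1 / 1000 = 3315 kN → 3315 / 2 = 1660 kN.
Bearing (1.2 l_c t F_u ≤ 2.4 d t F_u): upper limit = 2.4·30·10·400 / 1000 = 288 kN.
  Edge l_c = 75 − 33/2 = 58.5 → r_n = 280.8 kN; interior l_c = 110 − 33 = 77 → r_n = 288 kN.
  R_n,bearing = 2·280.8 + 8·288 = 2866 kN → 2866 / 2 = 1430 kN.
Bearing governs: 1430 kN.

1430 kN (bearing governs)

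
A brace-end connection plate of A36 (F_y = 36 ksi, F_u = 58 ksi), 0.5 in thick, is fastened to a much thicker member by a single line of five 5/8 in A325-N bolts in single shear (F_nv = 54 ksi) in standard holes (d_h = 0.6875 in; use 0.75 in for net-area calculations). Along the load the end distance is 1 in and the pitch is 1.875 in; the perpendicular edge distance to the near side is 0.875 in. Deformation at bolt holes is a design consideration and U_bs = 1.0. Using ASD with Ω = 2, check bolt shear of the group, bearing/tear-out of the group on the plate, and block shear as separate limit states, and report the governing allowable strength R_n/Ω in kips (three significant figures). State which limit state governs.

Bolt shear: A_b = π·0.625²/4 = 0.3068 in²; R_n = 54 × 0.3068 × 5 × 1 = 82.83 kips → 82.83 / 2 = 41.4 kips.
Bearing: edge l_c = 0.6562, r_n = 22.84 kips; interior l_c = 1.188, r_n = 41.33 kips; R_n = 22.84 + 4·41.33 = 188.1 kips → 94.1 kips.
Block shear: A_gv = 4.25, A_nv = 2.562, A_nt = 0.25 in²; R_n = min(0.6F_uA_nv, 0.6F_yA_gv) + U_bs·F_u·A_nt = 103.7 kips → 51.8 kips.
Bolt shear governs: 41.4 kips.

41.4 kips (bolt shear governs)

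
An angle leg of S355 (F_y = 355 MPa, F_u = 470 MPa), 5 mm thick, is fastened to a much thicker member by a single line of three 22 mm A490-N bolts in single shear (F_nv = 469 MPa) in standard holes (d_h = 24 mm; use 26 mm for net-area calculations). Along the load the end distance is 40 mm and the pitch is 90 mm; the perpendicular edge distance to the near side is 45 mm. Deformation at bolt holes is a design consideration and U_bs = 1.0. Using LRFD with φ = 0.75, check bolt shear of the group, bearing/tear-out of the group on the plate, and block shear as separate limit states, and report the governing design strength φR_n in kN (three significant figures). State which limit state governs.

Bolt shear: A_b = π·22²/4 = 380.1 mm²; R_n = 469 × 380.1 × 3 × 1 / 1000 = 534.8 kN → 0.75 × 534.8 = 401 kN.
Bearing: edge l_c = 28, r_n = 78.96 kN; interior l_c = 66, r_n = 124.1 kN; R_n = 78.96 + 2·124.1 = 327.1 kN → 245 kN.
Block shear: A_gv = 1100, A_nv = 775, A_nt = 160 mm²; R_n = min(0.6F_uA_nv, 0.6F_yA_gv) + U_bs·F_u·A_nt = 293.8 kN → 220 kN.
Block shear governs: 220 kN.

220 kN (block shear governs)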